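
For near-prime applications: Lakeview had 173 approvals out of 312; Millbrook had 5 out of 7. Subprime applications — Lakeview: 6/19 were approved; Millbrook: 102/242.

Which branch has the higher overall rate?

Near-prime: Lakeview 173/312 = 55.4%, Millbrook 5/7 = 71.4% → Millbrook
Subprime: Lakeview 6/19 = 31.6%, Millbrook 102/242 = 42.1% → Millbrook
Overall: Lakeview 179/331 = 54.1%, Millbrook 107/249 = 43.0% → Lakeview
(Millbrook wins every credit group but Lakeview wins overall — Millbrook's applications skew toward the low-rate subprime group.)

Lakeview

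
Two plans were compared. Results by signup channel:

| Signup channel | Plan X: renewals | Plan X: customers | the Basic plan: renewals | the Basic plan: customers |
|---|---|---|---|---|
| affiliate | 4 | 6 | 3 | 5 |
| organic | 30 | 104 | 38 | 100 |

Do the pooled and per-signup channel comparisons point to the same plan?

No

Affiliate: Plan X 4/6 = 66.7%, the Basic plan 3/5 = 60.0% → Plan X
Organic: Plan X 30/104 = 28.8%, the Basic plan 38/100 = 38.0% → the Basic plan
Overall: Plan X 34/110 = 30.9%, the Basic plan 41/105 = 39.0% → the Basic plan
Neither sweeps: Plan X wins 1 of 2 groups, the Basic plan wins 1. The Basic plan wins overall but not every group — no Simpson reversal.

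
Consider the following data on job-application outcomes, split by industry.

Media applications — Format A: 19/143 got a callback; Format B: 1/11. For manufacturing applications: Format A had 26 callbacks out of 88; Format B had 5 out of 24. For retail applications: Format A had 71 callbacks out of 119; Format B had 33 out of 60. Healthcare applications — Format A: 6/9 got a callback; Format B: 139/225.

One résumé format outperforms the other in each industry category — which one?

Format A

Media: Format A 19/143 = 13.3%, Format B 1/11 = 9.1% → Format A
Manufacturing: Format A 26/88 = 29.5%, Format B 5/24 = 20.8% → Format A
Retail: Format A 71/119 = 59.7%, Format B 33/60 = 55.0% → Format A
Healthcare: Format A 6/9 = 66.7%, Format B 139/225 = 61.8% → Format A
Format A has the higher rate in all 4 groups.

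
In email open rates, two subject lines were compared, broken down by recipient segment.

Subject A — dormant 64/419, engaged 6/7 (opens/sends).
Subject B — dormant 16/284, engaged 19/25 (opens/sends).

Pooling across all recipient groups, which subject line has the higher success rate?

Subject A

Dormant: Subject A 64/419 = 15.3%, Subject B 16/284 = 5.6% → Subject A
Engaged: Subject A 6/7 = 85.7%, Subject B 19/25 = 76.0% → Subject A
Overall: Subject A 70/426 = 16.4%, Subject B 35/309 = 11.3% → Subject A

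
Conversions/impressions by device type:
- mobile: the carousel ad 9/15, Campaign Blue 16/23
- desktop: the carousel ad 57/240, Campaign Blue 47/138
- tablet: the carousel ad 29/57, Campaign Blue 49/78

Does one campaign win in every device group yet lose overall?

Mobile: the carousel ad 9/15 = 60.0%, Campaign Blue 16/23 = 69.6% → Campaign Blue
Desktop: the carousel ad 57/240 = 23.8%, Campaign Blue 47/138 = 34.1% → Campaign Blue
Tablet: the carousel ad 29/57 = 50.9%, Campaign Blue 49/78 = 62.8% → Campaign Blue
Overall: the carousel ad 95/312 = 30.4%, Campaign Blue 112/239 = 46.9% → Campaign Blue
Campaign Blue wins overall and in every device group — no reversal.

No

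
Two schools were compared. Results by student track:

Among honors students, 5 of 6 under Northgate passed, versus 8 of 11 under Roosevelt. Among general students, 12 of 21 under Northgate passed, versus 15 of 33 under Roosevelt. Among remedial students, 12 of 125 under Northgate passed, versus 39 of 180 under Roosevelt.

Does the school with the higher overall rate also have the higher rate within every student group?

No

Honors: Northgate 5/6 = 83.3%, Roosevelt 8/11 = 72.7% → Northgate
General: Northgate 12/21 = 57.1%, Roosevelt 15/33 = 45.5% → Northgate
Remedial: Northgate 12/125 = 9.6%, Roosevelt 39/180 = 21.7% → Roosevelt
Overall: Northgate 29/152 = 19.1%, Roosevelt 62/224 = 27.7% → Roosevelt
Neither sweeps: Northgate wins 2 of 3 groups, Roosevelt wins 1. Roosevelt wins overall but not every group — no Simpson reversal.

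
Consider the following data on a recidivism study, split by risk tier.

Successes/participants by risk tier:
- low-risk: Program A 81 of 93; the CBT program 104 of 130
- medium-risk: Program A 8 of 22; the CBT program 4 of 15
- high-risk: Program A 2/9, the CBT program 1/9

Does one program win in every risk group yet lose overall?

No

Low-risk: Program A 81/93 = 87.1%, the CBT program 104/130 = 80.0% → Program A
Medium-risk: Program A 8/22 = 36.4%, the CBT program 4/15 = 26.7% → Program A
High-risk: Program A 2/9 = 22.2%, the CBT program 1/9 = 11.1% → Program A
Overall: Program A 91/124 = 73.4%, the CBT program 109/154 = 70.8% → Program A
Program A wins overall and in every risk group — no reversal.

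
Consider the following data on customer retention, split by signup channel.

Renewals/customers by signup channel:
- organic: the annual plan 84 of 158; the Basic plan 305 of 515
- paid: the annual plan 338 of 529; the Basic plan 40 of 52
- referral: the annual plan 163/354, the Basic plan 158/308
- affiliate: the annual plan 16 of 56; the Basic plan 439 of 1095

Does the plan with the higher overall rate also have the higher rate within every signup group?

No

Organic: the annual plan 84/158 = 53.2%, the Basic plan 305/515 = 59.2% → the Basic plan
Paid: the annual plan 338/529 = 63.9%, the Basic plan 40/52 = 76.9% → the Basic plan
Referral: the annual plan 163/354 = 46.0%, the Basic plan 158/308 = 51.3% → the Basic plan
Affiliate: the annual plan 16/56 = 28.6%, the Basic plan 439/1095 = 40.1% → the Basic plan
Overall: the annual plan 601/1097 = 54.8%, the Basic plan 942/1970 = 47.8% → the annual plan
The Basic plan wins each signup group but the annual plan wins overall — the comparison reverses. The Basic plan's customers skew toward affiliate, which has a lower base rate.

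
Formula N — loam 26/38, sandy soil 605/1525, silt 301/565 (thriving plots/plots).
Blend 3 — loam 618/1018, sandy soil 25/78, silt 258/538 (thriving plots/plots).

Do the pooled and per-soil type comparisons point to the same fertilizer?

No

Loam: Formula N 26/38 = 68.4%, Blend 3 618/1018 = 60.7% → Formula N
Sandy soil: Formula N 605/1525 = 39.7%, Blend 3 25/78 = 32.1% → Formula N
Silt: Formula N 301/565 = 53.3%, Blend 3 258/538 = 48.0% → Formula N
Overall: Formula N 932/2128 = 43.8%, Blend 3 901/1634 = 55.1% → Blend 3
Formula N wins each soil group but Blend 3 wins overall — the comparison reverses. Formula N's plots skew toward sandy soil, which has a lower base rate.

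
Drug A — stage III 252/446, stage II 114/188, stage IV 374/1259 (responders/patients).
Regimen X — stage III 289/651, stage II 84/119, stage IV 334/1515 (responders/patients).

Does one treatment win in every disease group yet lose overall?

No

Stage III: Drug A 252/446 = 56.5%, Regimen X 289/651 = 44.4% → Drug A
Stage II: Drug A 114/188 = 60.6%, Regimen X 84/119 = 70.6% → Regimen X
Stage IV: Drug A 374/1259 = 29.7%, Regimen X 334/1515 = 22.0% → Drug A
Overall: Drug A 740/1893 = 39.1%, Regimen X 707/2285 = 30.9% → Drug A
Neither sweeps: Drug A wins 2 of 3 groups, Regimen X wins 1. Drug A wins overall but not every group — no Simpson reversal.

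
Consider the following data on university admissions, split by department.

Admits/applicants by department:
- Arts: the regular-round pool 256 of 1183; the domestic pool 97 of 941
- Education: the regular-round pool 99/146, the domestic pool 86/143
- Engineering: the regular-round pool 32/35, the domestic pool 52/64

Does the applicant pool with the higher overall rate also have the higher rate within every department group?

Yes

Arts: the regular-round pool 256/1183 = 21.6%, the domestic pool 97/941 = 10.3% → the regular-round pool
Education: the regular-round pool 99/146 = 67.8%, the domestic pool 86/143 = 60.1% → the regular-round pool
Engineering: the regular-round pool 32/35 = 91.4%, the domestic pool 52/64 = 81.2% → the regular-round pool
Overall: the regular-round pool 387/1364 = 28.4%, the domestic pool 235/1148 = 20.5% → the regular-round pool
The regular-round pool wins overall and in every department group — no reversal.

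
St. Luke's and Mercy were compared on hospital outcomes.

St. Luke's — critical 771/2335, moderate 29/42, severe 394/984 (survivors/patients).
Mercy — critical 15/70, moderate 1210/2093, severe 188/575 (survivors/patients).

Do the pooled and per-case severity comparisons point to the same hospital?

No

Critical: St. Luke's 771/2335 = 33.0%, Mercy 15/70 = 21.4% → St. Luke's
Moderate: St. Luke's 29/42 = 69.0%, Mercy 1210/2093 = 57.8% → St. Luke's
Severe: St. Luke's 394/984 = 40.0%, Mercy 188/575 = 32.7% → St. Luke's
Overall: St. Luke's 1194/3361 = 35.5%, Mercy 1413/2738 = 51.6% → Mercy
St. Luke's wins each case group but Mercy wins overall — the comparison reverses. St. Luke's's patients skew toward critical, which has a lower base rate.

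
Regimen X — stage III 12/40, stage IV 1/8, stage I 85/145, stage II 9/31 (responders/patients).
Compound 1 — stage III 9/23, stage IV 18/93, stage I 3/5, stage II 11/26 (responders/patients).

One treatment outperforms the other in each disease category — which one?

Stage III: Regimen X 12/40 = 30.0%, Compound 1 9/23 = 39.1% → Compound 1
Stage IV: Regimen X 1/8 = 12.5%, Compound 1 18/93 = 19.4% → Compound 1
Stage I: Regimen X 85/145 = 58.6%, Compound 1 3/5 = 60.0% → Compound 1
Stage II: Regimen X 9/31 = 29.0%, Compound 1 11/26 = 42.3% → Compound 1
Compound 1 has the higher rate in all 4 groups.

Compound 1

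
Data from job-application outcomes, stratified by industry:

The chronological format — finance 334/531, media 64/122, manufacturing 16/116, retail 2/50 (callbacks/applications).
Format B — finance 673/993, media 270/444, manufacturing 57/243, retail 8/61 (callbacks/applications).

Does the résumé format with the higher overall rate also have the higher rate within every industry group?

Yes

Finance: the chronological format 334/531 = 62.9%, Format B 673/993 = 67.8% → Format B
Media: the chronological format 64/122 = 52.5%, Format B 270/444 = 60.8% → Format B
Manufacturing: the chronological format 16/116 = 13.8%, Format B 57/243 = 23.5% → Format B
Retail: the chronological format 2/50 = 4.0%, Format B 8/61 = 13.1% → Format B
Overall: the chronological format 416/819 = 50.8%, Format B 1008/1741 = 57.9% → Format B
Format B wins overall and in every industry group — no reversal.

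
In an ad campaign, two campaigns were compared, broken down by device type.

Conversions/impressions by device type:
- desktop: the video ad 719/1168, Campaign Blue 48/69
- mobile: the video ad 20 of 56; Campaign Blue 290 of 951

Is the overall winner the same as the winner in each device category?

No

Desktop: the video ad 719/1168 = 61.6%, Campaign Blue 48/69 = 69.6% → Campaign Blue
Mobile: the video ad 20/56 = 35.7%, Campaign Blue 290/951 = 30.5% → the video ad
Overall: the video ad 739/1224 = 60.4%, Campaign Blue 338/1020 = 33.1% → the video ad
Neither sweeps: the video ad wins 1 of 2 groups, Campaign Blue wins 1. The video ad wins overall but not every group — no Simpson reversal.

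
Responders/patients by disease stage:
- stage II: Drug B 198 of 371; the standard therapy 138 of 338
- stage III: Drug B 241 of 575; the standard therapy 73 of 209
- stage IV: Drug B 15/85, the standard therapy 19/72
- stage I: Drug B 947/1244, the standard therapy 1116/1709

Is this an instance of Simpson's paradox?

Stage II: Drug B 198/371 = 53.4%, the standard therapy 138/338 = 40.8% → Drug B
Stage III: Drug B 241/575 = 41.9%, the standard therapy 73/209 = 34.9% → Drug B
Stage IV: Drug B 15/85 = 17.6%, the standard therapy 19/72 = 26.4% → the standard therapy
Stage I: Drug B 947/1244 = 76.1%, the standard therapy 1116/1709 = 65.3% → Drug B
Overall: Drug B 1401/2275 = 61.6%, the standard therapy 1346/2328 = 57.8% → Drug B
Neither sweeps: Drug B wins 3 of 4 groups, the standard therapy wins 1. Drug B wins overall but not every group — no Simpson reversal.

No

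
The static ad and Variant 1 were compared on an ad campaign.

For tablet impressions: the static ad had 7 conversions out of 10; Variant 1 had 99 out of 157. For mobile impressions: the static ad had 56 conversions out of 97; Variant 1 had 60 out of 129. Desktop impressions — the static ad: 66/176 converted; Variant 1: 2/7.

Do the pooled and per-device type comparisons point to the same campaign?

Tablet: the static ad 7/10 = 70.0%, Variant 1 99/157 = 63.1% → the static ad
Mobile: the static ad 56/97 = 57.7%, Variant 1 60/129 = 46.5% → the static ad
Desktop: the static ad 66/176 = 37.5%, Variant 1 2/7 = 28.6% → the static ad
Overall: the static ad 129/283 = 45.6%, Variant 1 161/293 = 54.9% → Variant 1
The static ad wins each device group but Variant 1 wins overall — the comparison reverses. The static ad's impressions skew toward desktop, which has a lower base rate.

No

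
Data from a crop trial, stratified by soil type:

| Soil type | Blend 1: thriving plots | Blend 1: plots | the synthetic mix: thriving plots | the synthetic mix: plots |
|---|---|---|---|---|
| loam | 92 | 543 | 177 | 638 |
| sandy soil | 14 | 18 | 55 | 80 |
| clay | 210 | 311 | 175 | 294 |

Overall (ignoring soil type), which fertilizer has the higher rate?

Loam: Blend 1 92/543 = 16.9%, the synthetic mix 177/638 = 27.7% → the synthetic mix
Sandy soil: Blend 1 14/18 = 77.8%, the synthetic mix 55/80 = 68.8% → Blend 1
Clay: Blend 1 210/311 = 67.5%, the synthetic mix 175/294 = 59.5% → Blend 1
Overall: Blend 1 316/872 = 36.2%, the synthetic mix 407/1012 = 40.2% → the synthetic mix
(Neither sweeps every soil group, but the synthetic mix has the higher pooled rate.)

the synthetic mix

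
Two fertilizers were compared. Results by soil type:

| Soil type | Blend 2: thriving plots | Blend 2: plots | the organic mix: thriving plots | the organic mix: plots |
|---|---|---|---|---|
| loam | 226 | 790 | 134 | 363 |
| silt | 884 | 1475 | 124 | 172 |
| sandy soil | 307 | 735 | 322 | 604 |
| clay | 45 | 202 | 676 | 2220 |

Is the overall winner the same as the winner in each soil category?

Loam: Blend 2 226/790 = 28.6%, the organic mix 134/363 = 36.9% → the organic mix
Silt: Blend 2 884/1475 = 59.9%, the organic mix 124/172 = 72.1% → the organic mix
Sandy soil: Blend 2 307/735 = 41.8%, the organic mix 322/604 = 53.3% → the organic mix
Clay: Blend 2 45/202 = 22.3%, the organic mix 676/2220 = 30.5% → the organic mix
Overall: Blend 2 1462/3202 = 45.7%, the organic mix 1256/3359 = 37.4% → Blend 2
The organic mix wins each soil group but Blend 2 wins overall — the comparison reverses. The organic mix's plots skew toward clay, which has a lower base rate.

No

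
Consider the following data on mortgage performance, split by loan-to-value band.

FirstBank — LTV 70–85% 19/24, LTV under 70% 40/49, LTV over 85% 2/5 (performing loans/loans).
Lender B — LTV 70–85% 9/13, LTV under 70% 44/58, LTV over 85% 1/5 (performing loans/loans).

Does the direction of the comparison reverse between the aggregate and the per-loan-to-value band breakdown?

LTV 70–85%: FirstBank 19/24 = 79.2%, Lender B 9/13 = 69.2% → FirstBank
LTV under 70%: FirstBank 40/49 = 81.6%, Lender B 44/58 = 75.9% → FirstBank
LTV over 85%: FirstBank 2/5 = 40.0%, Lender B 1/5 = 20.0% → FirstBank
Overall: FirstBank 61/78 = 78.2%, Lender B 54/76 = 71.1% → FirstBank
FirstBank wins overall and in every loan-to-value group — no reversal.

No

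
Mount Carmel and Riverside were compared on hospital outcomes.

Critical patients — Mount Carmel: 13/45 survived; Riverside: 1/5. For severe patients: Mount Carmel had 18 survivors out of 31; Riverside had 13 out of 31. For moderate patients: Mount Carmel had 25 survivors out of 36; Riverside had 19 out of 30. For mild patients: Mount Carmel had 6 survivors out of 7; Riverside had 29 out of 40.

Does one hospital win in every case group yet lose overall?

Yes

Critical: Mount Carmel 13/45 = 28.9%, Riverside 1/5 = 20.0% → Mount Carmel
Severe: Mount Carmel 18/31 = 58.1%, Riverside 13/31 = 41.9% → Mount Carmel
Moderate: Mount Carmel 25/36 = 69.4%, Riverside 19/30 = 63.3% → Mount Carmel
Mild: Mount Carmel 6/7 = 85.7%, Riverside 29/40 = 72.5% → Mount Carmel
Overall: Mount Carmel 62/119 = 52.1%, Riverside 62/106 = 58.5% → Riverside
Mount Carmel wins each case group but Riverside wins overall — the comparison reverses. Mount Carmel's patients skew toward critical, which has a lower base rate.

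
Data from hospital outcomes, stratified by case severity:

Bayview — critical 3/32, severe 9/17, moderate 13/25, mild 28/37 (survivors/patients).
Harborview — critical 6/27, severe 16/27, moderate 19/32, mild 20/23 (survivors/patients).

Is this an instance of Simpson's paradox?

No

Critical: Bayview 3/32 = 9.4%, Harborview 6/27 = 22.2% → Harborview
Severe: Bayview 9/17 = 52.9%, Harborview 16/27 = 59.3% → Harborview
Moderate: Bayview 13/25 = 52.0%, Harborview 19/32 = 59.4% → Harborview
Mild: Bayview 28/37 = 75.7%, Harborview 20/23 = 87.0% → Harborview
Overall: Bayview 53/111 = 47.7%, Harborview 61/109 = 56.0% → Harborview
Harborview wins overall and in every case group — no reversal.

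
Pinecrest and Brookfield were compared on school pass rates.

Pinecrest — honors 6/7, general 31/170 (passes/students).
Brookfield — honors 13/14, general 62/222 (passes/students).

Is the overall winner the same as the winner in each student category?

Yes

Honors: Pinecrest 6/7 = 85.7%, Brookfield 13/14 = 92.9% → Brookfield
General: Pinecrest 31/170 = 18.2%, Brookfield 62/222 = 27.9% → Brookfield
Overall: Pinecrest 37/177 = 20.9%, Brookfield 75/236 = 31.8% → Brookfield
Brookfield wins overall and in every student group — no reversal.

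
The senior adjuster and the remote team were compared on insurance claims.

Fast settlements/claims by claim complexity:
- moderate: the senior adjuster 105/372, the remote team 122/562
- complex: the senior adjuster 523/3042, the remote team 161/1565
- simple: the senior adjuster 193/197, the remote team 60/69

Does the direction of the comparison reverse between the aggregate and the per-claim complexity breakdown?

No

Moderate: the senior adjuster 105/372 = 28.2%, the remote team 122/562 = 21.7% → the senior adjuster
Complex: the senior adjuster 523/3042 = 17.2%, the remote team 161/1565 = 10.3% → the senior adjuster
Simple: the senior adjuster 193/197 = 98.0%, the remote team 60/69 = 87.0% → the senior adjuster
Overall: the senior adjuster 821/3611 = 22.7%, the remote team 343/2196 = 15.6% → the senior adjuster
The senior adjuster wins overall and in every claim group — no reversal.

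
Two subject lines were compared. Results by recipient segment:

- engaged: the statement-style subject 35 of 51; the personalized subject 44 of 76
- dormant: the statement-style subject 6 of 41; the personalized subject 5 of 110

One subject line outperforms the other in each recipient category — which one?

the statement-style subject

Engaged: the statement-style subject 35/51 = 68.6%, the personalized subject 44/76 = 57.9% → the statement-style subject
Dormant: the statement-style subject 6/41 = 14.6%, the personalized subject 5/110 = 4.5% → the statement-style subject
The statement-style subject has the higher rate in both groups.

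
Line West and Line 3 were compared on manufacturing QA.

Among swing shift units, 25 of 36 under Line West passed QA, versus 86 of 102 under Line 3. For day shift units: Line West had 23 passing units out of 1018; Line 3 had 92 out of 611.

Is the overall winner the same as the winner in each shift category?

Swing shift: Line West 25/36 = 69.4%, Line 3 86/102 = 84.3% → Line 3
Day shift: Line West 23/1018 = 2.3%, Line 3 92/611 = 15.1% → Line 3
Overall: Line West 48/1054 = 4.6%, Line 3 178/713 = 25.0% → Line 3
Line 3 wins overall and in every shift group — no reversal.

Yes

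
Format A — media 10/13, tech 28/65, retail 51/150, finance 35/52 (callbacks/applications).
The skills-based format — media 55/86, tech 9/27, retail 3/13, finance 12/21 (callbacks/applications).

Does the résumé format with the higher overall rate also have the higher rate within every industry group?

No

Media: Format A 10/13 = 76.9%, the skills-based format 55/86 = 64.0% → Format A
Tech: Format A 28/65 = 43.1%, the skills-based format 9/27 = 33.3% → Format A
Retail: Format A 51/150 = 34.0%, the skills-based format 3/13 = 23.1% → Format A
Finance: Format A 35/52 = 67.3%, the skills-based format 12/21 = 57.1% → Format A
Overall: Format A 124/280 = 44.3%, the skills-based format 79/147 = 53.7% → the skills-based format
Format A wins each industry group but the skills-based format wins overall — the comparison reverses. Format A's applications skew toward retail, which has a lower base rate.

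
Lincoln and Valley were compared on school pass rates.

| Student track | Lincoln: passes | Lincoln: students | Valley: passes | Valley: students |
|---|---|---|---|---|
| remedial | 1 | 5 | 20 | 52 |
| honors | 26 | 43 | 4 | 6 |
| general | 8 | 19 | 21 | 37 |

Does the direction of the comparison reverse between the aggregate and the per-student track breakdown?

Remedial: Lincoln 1/5 = 20.0%, Valley 20/52 = 38.5% → Valley
Honors: Lincoln 26/43 = 60.5%, Valley 4/6 = 66.7% → Valley
General: Lincoln 8/19 = 42.1%, Valley 21/37 = 56.8% → Valley
Overall: Lincoln 35/67 = 52.2%, Valley 45/95 = 47.4% → Lincoln
Valley wins each student group but Lincoln wins overall — the comparison reverses. Valley's students skew toward remedial, which has a lower base rate.

Yes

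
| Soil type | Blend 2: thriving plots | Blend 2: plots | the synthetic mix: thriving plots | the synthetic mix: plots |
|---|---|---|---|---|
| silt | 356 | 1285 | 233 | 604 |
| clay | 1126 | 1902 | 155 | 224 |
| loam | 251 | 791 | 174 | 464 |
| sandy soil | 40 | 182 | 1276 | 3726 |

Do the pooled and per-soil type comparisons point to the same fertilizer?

Silt: Blend 2 356/1285 = 27.7%, the synthetic mix 233/604 = 38.6% → the synthetic mix
Clay: Blend 2 1126/1902 = 59.2%, the synthetic mix 155/224 = 69.2% → the synthetic mix
Loam: Blend 2 251/791 = 31.7%, the synthetic mix 174/464 = 37.5% → the synthetic mix
Sandy soil: Blend 2 40/182 = 22.0%, the synthetic mix 1276/3726 = 34.2% → the synthetic mix
Overall: Blend 2 1773/4160 = 42.6%, the synthetic mix 1838/5018 = 36.6% → Blend 2
The synthetic mix wins each soil group but Blend 2 wins overall — the comparison reverses. The synthetic mix's plots skew toward sandy soil, which has a lower base rate.

No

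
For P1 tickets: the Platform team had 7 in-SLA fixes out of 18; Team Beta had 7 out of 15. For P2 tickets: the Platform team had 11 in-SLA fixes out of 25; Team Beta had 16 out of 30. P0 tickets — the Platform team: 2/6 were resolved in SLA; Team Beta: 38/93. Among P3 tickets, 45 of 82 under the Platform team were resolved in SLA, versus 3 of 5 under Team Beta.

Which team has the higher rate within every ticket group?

P1: the Platform team 7/18 = 38.9%, Team Beta 7/15 = 46.7% → Team Beta
P2: the Platform team 11/25 = 44.0%, Team Beta 16/30 = 53.3% → Team Beta
P0: the Platform team 2/6 = 33.3%, Team Beta 38/93 = 40.9% → Team Beta
P3: the Platform team 45/82 = 54.9%, Team Beta 3/5 = 60.0% → Team Beta
Team Beta has the higher rate in all 4 groups.

Team Beta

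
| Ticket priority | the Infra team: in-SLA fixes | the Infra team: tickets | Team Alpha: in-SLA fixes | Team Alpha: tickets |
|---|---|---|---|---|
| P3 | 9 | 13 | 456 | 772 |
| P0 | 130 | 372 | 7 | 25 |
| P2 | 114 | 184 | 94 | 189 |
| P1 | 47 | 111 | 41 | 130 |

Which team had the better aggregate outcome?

Team Alpha

P3: the Infra team 9/13 = 69.2%, Team Alpha 456/772 = 59.1% → the Infra team
P0: the Infra team 130/372 = 34.9%, Team Alpha 7/25 = 28.0% → the Infra team
P2: the Infra team 114/184 = 62.0%, Team Alpha 94/189 = 49.7% → the Infra team
P1: the Infra team 47/111 = 42.3%, Team Alpha 41/130 = 31.5% → the Infra team
Overall: the Infra team 300/680 = 44.1%, Team Alpha 598/1116 = 53.6% → Team Alpha
(The Infra team wins every ticket group but Team Alpha wins overall — the Infra team's tickets skew toward the low-rate P0 group.)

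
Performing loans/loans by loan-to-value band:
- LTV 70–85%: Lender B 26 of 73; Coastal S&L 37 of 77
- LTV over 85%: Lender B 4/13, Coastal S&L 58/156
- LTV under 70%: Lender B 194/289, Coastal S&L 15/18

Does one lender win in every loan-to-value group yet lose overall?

LTV 70–85%: Lender B 26/73 = 35.6%, Coastal S&L 37/77 = 48.1% → Coastal S&L
LTV over 85%: Lender B 4/13 = 30.8%, Coastal S&L 58/156 = 37.2% → Coastal S&L
LTV under 70%: Lender B 194/289 = 67.1%, Coastal S&L 15/18 = 83.3% → Coastal S&L
Overall: Lender B 224/375 = 59.7%, Coastal S&L 110/251 = 43.8% → Lender B
Coastal S&L wins each loan-to-value group but Lender B wins overall — the comparison reverses. Coastal S&L's loans skew toward LTV over 85%, which has a lower base rate.

Yes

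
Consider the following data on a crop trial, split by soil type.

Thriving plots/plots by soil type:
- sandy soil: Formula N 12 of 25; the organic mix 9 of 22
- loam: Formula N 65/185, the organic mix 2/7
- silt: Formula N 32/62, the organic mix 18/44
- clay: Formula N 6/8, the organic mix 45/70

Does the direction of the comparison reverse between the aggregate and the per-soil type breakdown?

Sandy soil: Formula N 12/25 = 48.0%, the organic mix 9/22 = 40.9% → Formula N
Loam: Formula N 65/185 = 35.1%, the organic mix 2/7 = 28.6% → Formula N
Silt: Formula N 32/62 = 51.6%, the organic mix 18/44 = 40.9% → Formula N
Clay: Formula N 6/8 = 75.0%, the organic mix 45/70 = 64.3% → Formula N
Overall: Formula N 115/280 = 41.1%, the organic mix 74/143 = 51.7% → the organic mix
Formula N wins each soil group but the organic mix wins overall — the comparison reverses. Formula N's plots skew toward loam, which has a lower base rate.

Yes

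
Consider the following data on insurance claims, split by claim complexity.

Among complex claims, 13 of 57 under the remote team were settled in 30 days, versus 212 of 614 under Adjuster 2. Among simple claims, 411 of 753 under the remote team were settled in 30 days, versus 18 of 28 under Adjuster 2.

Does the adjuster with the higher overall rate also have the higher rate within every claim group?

Complex: the remote team 13/57 = 22.8%, Adjuster 2 212/614 = 34.5% → Adjuster 2
Simple: the remote team 411/753 = 54.6%, Adjuster 2 18/28 = 64.3% → Adjuster 2
Overall: the remote team 424/810 = 52.3%, Adjuster 2 230/642 = 35.8% → the remote team
Adjuster 2 wins each claim group but the remote team wins overall — the comparison reverses. Adjuster 2's claims skew toward complex, which has a lower base rate.

No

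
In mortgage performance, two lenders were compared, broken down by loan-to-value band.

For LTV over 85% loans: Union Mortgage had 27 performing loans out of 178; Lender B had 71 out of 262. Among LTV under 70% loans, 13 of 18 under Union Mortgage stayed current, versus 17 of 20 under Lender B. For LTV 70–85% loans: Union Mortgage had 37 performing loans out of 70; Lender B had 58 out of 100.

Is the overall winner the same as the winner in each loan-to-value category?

Yes

LTV over 85%: Union Mortgage 27/178 = 15.2%, Lender B 71/262 = 27.1% → Lender B
LTV under 70%: Union Mortgage 13/18 = 72.2%, Lender B 17/20 = 85.0% → Lender B
LTV 70–85%: Union Mortgage 37/70 = 52.9%, Lender B 58/100 = 58.0% → Lender B
Overall: Union Mortgage 77/266 = 28.9%, Lender B 146/382 = 38.2% → Lender B
Lender B wins overall and in every loan-to-value group — no reversal.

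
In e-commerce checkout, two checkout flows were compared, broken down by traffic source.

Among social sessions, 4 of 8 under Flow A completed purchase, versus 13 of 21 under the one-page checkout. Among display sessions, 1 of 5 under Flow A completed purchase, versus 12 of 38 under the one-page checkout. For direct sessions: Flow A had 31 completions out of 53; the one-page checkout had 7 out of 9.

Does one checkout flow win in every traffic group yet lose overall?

Social: Flow A 4/8 = 50.0%, the one-page checkout 13/21 = 61.9% → the one-page checkout
Display: Flow A 1/5 = 20.0%, the one-page checkout 12/38 = 31.6% → the one-page checkout
Direct: Flow A 31/53 = 58.5%, the one-page checkout 7/9 = 77.8% → the one-page checkout
Overall: Flow A 36/66 = 54.5%, the one-page checkout 32/68 = 47.1% → Flow A
The one-page checkout wins each traffic group but Flow A wins overall — the comparison reverses. The one-page checkout's sessions skew toward display, which has a lower base rate.

Yes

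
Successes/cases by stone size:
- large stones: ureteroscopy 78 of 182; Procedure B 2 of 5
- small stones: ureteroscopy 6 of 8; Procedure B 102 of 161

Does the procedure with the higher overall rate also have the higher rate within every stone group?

No

Large stones: ureteroscopy 78/182 = 42.9%, Procedure B 2/5 = 40.0% → ureteroscopy
Small stones: ureteroscopy 6/8 = 75.0%, Procedure B 102/161 = 63.4% → ureteroscopy
Overall: ureteroscopy 84/190 = 44.2%, Procedure B 104/166 = 62.7% → Procedure B
Ureteroscopy wins each stone group but Procedure B wins overall — the comparison reverses. Ureteroscopy's cases skew toward large stones, which has a lower base rate.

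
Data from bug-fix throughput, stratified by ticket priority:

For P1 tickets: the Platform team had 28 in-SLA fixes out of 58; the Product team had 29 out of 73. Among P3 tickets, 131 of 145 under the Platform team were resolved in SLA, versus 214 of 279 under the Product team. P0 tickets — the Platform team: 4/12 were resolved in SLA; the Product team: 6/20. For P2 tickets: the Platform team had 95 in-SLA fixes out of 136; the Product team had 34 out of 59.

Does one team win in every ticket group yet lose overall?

No

P1: the Platform team 28/58 = 48.3%, the Product team 29/73 = 39.7% → the Platform team
P3: the Platform team 131/145 = 90.3%, the Product team 214/279 = 76.7% → the Platform team
P0: the Platform team 4/12 = 33.3%, the Product team 6/20 = 30.0% → the Platform team
P2: the Platform team 95/136 = 69.9%, the Product team 34/59 = 57.6% → the Platform team
Overall: the Platform team 258/351 = 73.5%, the Product team 283/431 = 65.7% → the Platform team
The Platform team wins overall and in every ticket group — no reversal.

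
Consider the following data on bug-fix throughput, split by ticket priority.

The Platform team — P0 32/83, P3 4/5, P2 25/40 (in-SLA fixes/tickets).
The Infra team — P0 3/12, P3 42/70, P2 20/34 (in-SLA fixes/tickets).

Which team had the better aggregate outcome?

the Infra team

P0: the Platform team 32/83 = 38.6%, the Infra team 3/12 = 25.0% → the Platform team
P3: the Platform team 4/5 = 80.0%, the Infra team 42/70 = 60.0% → the Platform team
P2: the Platform team 25/40 = 62.5%, the Infra team 20/34 = 58.8% → the Platform team
Overall: the Platform team 61/128 = 47.7%, the Infra team 65/116 = 56.0% → the Infra team
(The Platform team wins every ticket group but the Infra team wins overall — the Platform team's tickets skew toward the low-rate P0 group.)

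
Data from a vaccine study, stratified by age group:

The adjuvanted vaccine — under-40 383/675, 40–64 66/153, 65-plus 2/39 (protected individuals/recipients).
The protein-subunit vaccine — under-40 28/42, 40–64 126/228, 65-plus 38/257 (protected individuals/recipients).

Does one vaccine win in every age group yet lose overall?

Yes

Under-40: the adjuvanted vaccine 383/675 = 56.7%, the protein-subunit vaccine 28/42 = 66.7% → the protein-subunit vaccine
40–64: the adjuvanted vaccine 66/153 = 43.1%, the protein-subunit vaccine 126/228 = 55.3% → the protein-subunit vaccine
65-plus: the adjuvanted vaccine 2/39 = 5.1%, the protein-subunit vaccine 38/257 = 14.8% → the protein-subunit vaccine
Overall: the adjuvanted vaccine 451/867 = 52.0%, the protein-subunit vaccine 192/527 = 36.4% → the adjuvanted vaccine
The protein-subunit vaccine wins each age group but the adjuvanted vaccine wins overall — the comparison reverses. The protein-subunit vaccine's recipients skew toward 65-plus, which has a lower base rate.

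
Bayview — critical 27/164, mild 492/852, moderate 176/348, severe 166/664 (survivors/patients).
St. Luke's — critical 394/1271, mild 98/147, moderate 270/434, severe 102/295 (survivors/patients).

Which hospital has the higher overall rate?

Critical: Bayview 27/164 = 16.5%, St. Luke's 394/1271 = 31.0% → St. Luke's
Mild: Bayview 492/852 = 57.7%, St. Luke's 98/147 = 66.7% → St. Luke's
Moderate: Bayview 176/348 = 50.6%, St. Luke's 270/434 = 62.2% → St. Luke's
Severe: Bayview 166/664 = 25.0%, St. Luke's 102/295 = 34.6% → St. Luke's
Overall: Bayview 861/2028 = 42.5%, St. Luke's 864/2147 = 40.2% → Bayview
(St. Luke's wins every case group but Bayview wins overall — St. Luke's's patients skew toward the low-rate critical group.)

Bayview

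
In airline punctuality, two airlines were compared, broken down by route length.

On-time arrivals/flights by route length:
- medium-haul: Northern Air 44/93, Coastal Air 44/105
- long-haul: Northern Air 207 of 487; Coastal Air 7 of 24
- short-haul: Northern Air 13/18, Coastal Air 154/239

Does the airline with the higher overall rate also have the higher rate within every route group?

No

Medium-haul: Northern Air 44/93 = 47.3%, Coastal Air 44/105 = 41.9% → Northern Air
Long-haul: Northern Air 207/487 = 42.5%, Coastal Air 7/24 = 29.2% → Northern Air
Short-haul: Northern Air 13/18 = 72.2%, Coastal Air 154/239 = 64.4% → Northern Air
Overall: Northern Air 264/598 = 44.1%, Coastal Air 205/368 = 55.7% → Coastal Air
Northern Air wins each route group but Coastal Air wins overall — the comparison reverses. Northern Air's flights skew toward long-haul, which has a lower base rate.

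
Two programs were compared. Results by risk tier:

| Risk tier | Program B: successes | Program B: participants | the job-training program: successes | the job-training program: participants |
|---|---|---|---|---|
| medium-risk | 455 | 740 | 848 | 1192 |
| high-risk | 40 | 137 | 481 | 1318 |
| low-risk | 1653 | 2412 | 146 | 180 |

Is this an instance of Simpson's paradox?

Yes

Medium-risk: Program B 455/740 = 61.5%, the job-training program 848/1192 = 71.1% → the job-training program
High-risk: Program B 40/137 = 29.2%, the job-training program 481/1318 = 36.5% → the job-training program
Low-risk: Program B 1653/2412 = 68.5%, the job-training program 146/180 = 81.1% → the job-training program
Overall: Program B 2148/3289 = 65.3%, the job-training program 1475/2690 = 54.8% → Program B
The job-training program wins each risk group but Program B wins overall — the comparison reverses. The job-training program's participants skew toward high-risk, which has a lower base rate.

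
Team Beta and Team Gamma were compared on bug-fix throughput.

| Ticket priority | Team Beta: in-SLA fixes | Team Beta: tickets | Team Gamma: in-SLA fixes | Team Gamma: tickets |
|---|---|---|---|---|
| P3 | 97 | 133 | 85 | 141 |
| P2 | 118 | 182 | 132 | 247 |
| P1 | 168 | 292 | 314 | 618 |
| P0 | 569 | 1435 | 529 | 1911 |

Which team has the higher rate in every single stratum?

P3: Team Beta 97/133 = 72.9%, Team Gamma 85/141 = 60.3% → Team Beta
P2: Team Beta 118/182 = 64.8%, Team Gamma 132/247 = 53.4% → Team Beta
P1: Team Beta 168/292 = 57.5%, Team Gamma 314/618 = 50.8% → Team Beta
P0: Team Beta 569/1435 = 39.7%, Team Gamma 529/1911 = 27.7% → Team Beta
Team Beta has the higher rate in all 4 groups.

Team Beta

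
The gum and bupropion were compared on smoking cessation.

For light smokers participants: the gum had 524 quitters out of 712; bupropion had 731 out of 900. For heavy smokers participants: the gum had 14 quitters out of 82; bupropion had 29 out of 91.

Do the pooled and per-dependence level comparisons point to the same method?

Yes

Light smokers: the gum 524/712 = 73.6%, bupropion 731/900 = 81.2% → bupropion
Heavy smokers: the gum 14/82 = 17.1%, bupropion 29/91 = 31.9% → bupropion
Overall: the gum 538/794 = 67.8%, bupropion 760/991 = 76.7% → bupropion
Bupropion wins overall and in every dependence group — no reversal.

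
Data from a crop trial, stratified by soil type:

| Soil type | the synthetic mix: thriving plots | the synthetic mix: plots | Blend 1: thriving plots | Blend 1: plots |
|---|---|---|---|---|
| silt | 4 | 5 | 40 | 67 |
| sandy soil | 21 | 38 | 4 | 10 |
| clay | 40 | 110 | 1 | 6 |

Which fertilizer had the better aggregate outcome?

Silt: the synthetic mix 4/5 = 80.0%, Blend 1 40/67 = 59.7% → the synthetic mix
Sandy soil: the synthetic mix 21/38 = 55.3%, Blend 1 4/10 = 40.0% → the synthetic mix
Clay: the synthetic mix 40/110 = 36.4%, Blend 1 1/6 = 16.7% → the synthetic mix
Overall: the synthetic mix 65/153 = 42.5%, Blend 1 45/83 = 54.2% → Blend 1
(The synthetic mix wins every soil group but Blend 1 wins overall — the synthetic mix's plots skew toward the low-rate clay group.)

Blend 1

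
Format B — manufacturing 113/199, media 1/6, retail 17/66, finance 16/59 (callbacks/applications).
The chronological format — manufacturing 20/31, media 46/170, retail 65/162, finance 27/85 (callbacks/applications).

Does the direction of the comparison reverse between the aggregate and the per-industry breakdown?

Yes

Manufacturing: Format B 113/199 = 56.8%, the chronological format 20/31 = 64.5% → the chronological format
Media: Format B 1/6 = 16.7%, the chronological format 46/170 = 27.1% → the chronological format
Retail: Format B 17/66 = 25.8%, the chronological format 65/162 = 40.1% → the chronological format
Finance: Format B 16/59 = 27.1%, the chronological format 27/85 = 31.8% → the chronological format
Overall: Format B 147/330 = 44.5%, the chronological format 158/448 = 35.3% → Format B
The chronological format wins each industry group but Format B wins overall — the comparison reverses. The chronological format's applications skew toward media, which has a lower base rate.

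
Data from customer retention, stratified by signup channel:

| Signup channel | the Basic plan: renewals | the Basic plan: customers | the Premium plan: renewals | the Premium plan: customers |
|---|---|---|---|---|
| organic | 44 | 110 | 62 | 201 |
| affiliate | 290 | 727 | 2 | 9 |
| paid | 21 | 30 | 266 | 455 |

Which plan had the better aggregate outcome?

Organic: the Basic plan 44/110 = 40.0%, the Premium plan 62/201 = 30.8% → the Basic plan
Affiliate: the Basic plan 290/727 = 39.9%, the Premium plan 2/9 = 22.2% → the Basic plan
Paid: the Basic plan 21/30 = 70.0%, the Premium plan 266/455 = 58.5% → the Basic plan
Overall: the Basic plan 355/867 = 40.9%, the Premium plan 330/665 = 49.6% → the Premium plan
(The Basic plan wins every signup group but the Premium plan wins overall — the Basic plan's customers skew toward the low-rate affiliate group.)

the Premium plan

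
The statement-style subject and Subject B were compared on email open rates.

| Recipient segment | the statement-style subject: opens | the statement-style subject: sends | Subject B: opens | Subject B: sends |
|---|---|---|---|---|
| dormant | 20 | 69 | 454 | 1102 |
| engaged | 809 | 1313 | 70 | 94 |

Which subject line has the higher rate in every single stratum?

Dormant: the statement-style subject 20/69 = 29.0%, Subject B 454/1102 = 41.2% → Subject B
Engaged: the statement-style subject 809/1313 = 61.6%, Subject B 70/94 = 74.5% → Subject B
Subject B has the higher rate in both groups.

Subject B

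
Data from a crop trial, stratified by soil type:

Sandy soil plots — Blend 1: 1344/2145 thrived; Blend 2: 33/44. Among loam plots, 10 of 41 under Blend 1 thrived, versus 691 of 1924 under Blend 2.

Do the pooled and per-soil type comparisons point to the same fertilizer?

Sandy soil: Blend 1 1344/2145 = 62.7%, Blend 2 33/44 = 75.0% → Blend 2
Loam: Blend 1 10/41 = 24.4%, Blend 2 691/1924 = 35.9% → Blend 2
Overall: Blend 1 1354/2186 = 61.9%, Blend 2 724/1968 = 36.8% → Blend 1
Blend 2 wins each soil group but Blend 1 wins overall — the comparison reverses. Blend 2's plots skew toward loam, which has a lower base rate.

No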